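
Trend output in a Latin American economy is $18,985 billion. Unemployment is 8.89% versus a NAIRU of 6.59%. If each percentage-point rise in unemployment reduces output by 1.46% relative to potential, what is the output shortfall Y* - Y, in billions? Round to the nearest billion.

$638 billion

Output gap = -1.46 × (8.89 - 6.59) = -1.46 × 2.3 = -3.358%.
Actual GDP ≈ 18985 × 0.96642 ≈ 18347 billion, so the shortfall is 18985 - 18347 = 638 billion.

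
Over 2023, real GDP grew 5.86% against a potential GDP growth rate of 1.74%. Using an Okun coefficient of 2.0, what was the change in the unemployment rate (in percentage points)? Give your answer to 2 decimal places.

Growth-rate Okun's law: g_Y = g_Y* - β × Δu, so Δu = (g_Y* - g_Y)/β.
Δu = (1.74 - 5.86)/2.0 = -4.12/2.0 = -2.06 percentage points.

-2.06 percentage points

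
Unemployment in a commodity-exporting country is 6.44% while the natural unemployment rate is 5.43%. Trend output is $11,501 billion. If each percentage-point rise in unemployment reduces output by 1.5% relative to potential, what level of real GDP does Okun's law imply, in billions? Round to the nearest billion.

Unemployment gap = 6.44 - 5.43 = 1.01 points, so the output gap is -1.5 × 1.01 = -1.515%.
Actual GDP = 11501 × (1 - 1.515/100) = 11501 × 0.98485 ≈ 11327 billion.

$11,327 billion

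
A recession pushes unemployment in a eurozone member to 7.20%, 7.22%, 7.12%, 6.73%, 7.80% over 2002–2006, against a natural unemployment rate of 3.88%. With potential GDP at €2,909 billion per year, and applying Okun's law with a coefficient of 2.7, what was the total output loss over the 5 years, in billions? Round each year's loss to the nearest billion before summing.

Year 2002: gap = -2.7 × (7.2 - 3.88) = -8.964%, loss ≈ 2909 × 8.964/100 ≈ 261.
Year 2003: gap = -2.7 × (7.22 - 3.88) = -9.018%, loss ≈ 2909 × 9.018/100 ≈ 262.
Year 2004: gap = -2.7 × (7.12 - 3.88) = -8.748%, loss ≈ 2909 × 8.748/100 ≈ 254.
Year 2005: gap = -2.7 × (6.73 - 3.88) = -7.695%, loss ≈ 2909 × 7.695/100 ≈ 224.
Year 2006: gap = -2.7 × (7.8 - 3.88) = -10.584%, loss ≈ 2909 × 10.584/100 ≈ 308.
Total lost output = 261 + 262 + 254 + 224 + 308 = 1309 billion.

€1,309 billion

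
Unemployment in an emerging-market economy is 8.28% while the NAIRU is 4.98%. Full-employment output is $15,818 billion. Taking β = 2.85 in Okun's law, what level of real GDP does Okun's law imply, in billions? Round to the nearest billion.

Unemployment gap = 8.28 - 4.98 = 3.3 points, so the output gap is -2.85 × 3.3 = -9.405%.
Actual GDP = 15818 × (1 - 9.405/100) = 15818 × 0.90595 ≈ 14330 billion.

$14,330 billion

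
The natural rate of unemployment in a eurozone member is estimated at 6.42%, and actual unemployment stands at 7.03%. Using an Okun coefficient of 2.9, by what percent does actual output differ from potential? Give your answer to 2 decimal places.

-1.77%

The unemployment gap is 7.03 - 6.42 = 0.61 percentage points.
Okun's law gives an output gap of -2.9 × 0.61 = -1.769%, i.e. 1.77% below potential.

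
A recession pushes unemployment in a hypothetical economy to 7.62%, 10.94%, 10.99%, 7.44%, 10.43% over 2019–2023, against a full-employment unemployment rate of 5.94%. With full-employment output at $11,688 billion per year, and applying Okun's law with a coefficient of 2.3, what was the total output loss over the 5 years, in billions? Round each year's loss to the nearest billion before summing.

$4,764 billion

Year 2019: gap = -2.3 × (7.62 - 5.94) = -3.864%, loss ≈ 11688 × 3.864/100 ≈ 452.
Year 2020: gap = -2.3 × (10.94 - 5.94) = -11.5%, loss ≈ 11688 × 11.5/100 ≈ 1344.
Year 2021: gap = -2.3 × (10.99 - 5.94) = -11.615%, loss ≈ 11688 × 11.615/100 ≈ 1358.
Year 2022: gap = -2.3 × (7.44 - 5.94) = -3.45%, loss ≈ 11688 × 3.45/100 ≈ 403.
Year 2023: gap = -2.3 × (10.43 - 5.94) = -10.327%, loss ≈ 11688 × 10.327/100 ≈ 1207.
Total lost output = 452 + 1344 + 1358 + 403 + 1207 = 4764 billion.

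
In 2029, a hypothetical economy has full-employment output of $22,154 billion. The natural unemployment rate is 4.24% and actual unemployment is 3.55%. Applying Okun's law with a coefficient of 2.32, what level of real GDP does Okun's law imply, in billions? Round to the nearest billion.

Unemployment gap = 3.55 - 4.24 = -0.69 points, so the output gap is -2.32 × (-0.69) = 1.6008%.
Actual GDP = 22154 × (1 + 1.6008/100) = 22154 × 1.016008 ≈ 22509 billion.

$22,509 billion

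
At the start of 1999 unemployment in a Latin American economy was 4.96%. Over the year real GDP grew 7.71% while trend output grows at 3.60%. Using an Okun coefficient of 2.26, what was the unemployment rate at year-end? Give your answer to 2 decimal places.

Growth-rate Okun's law: g_Y = g_Y* - β × Δu, so Δu = (g_Y* - g_Y)/β.
Δu = (3.6 - 7.71)/2.26 = -4.11/2.26 = -1.82 percentage points.
Year-end unemployment = 4.96 - 1.82 = 3.14%.

3.14%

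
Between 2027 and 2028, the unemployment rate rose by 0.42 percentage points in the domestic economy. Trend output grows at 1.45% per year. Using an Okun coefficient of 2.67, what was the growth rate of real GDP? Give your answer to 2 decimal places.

Growth-rate Okun's law: g_Y = g_Y* - β × Δu.
g_Y = 1.45 - 2.67 × (0.42) = 1.45 - 1.1214 = 0.3286%, i.e. 0.33% to 2 d.p.

0.33%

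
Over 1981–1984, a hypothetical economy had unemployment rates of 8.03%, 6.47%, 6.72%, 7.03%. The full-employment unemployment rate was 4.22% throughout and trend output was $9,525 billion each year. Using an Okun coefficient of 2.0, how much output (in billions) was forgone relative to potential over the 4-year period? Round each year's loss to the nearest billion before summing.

$2,166 billion

Year 1981: gap = -2.0 × (8.03 - 4.22) = -7.62%, loss ≈ 9525 × 7.62/100 ≈ 726.
Year 1982: gap = -2.0 × (6.47 - 4.22) = -4.5%, loss ≈ 9525 × 4.5/100 ≈ 429.
Year 1983: gap = -2.0 × (6.72 - 4.22) = -5%, loss ≈ 9525 × 5/100 ≈ 476.
Year 1984: gap = -2.0 × (7.03 - 4.22) = -5.62%, loss ≈ 9525 × 5.62/100 ≈ 535.
Total lost output = 726 + 429 + 476 + 535 = 2166 billion.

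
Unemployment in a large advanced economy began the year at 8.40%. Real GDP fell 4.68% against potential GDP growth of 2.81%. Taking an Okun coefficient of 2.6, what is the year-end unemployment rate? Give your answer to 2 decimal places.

Growth-rate Okun's law: g_Y = g_Y* - β × Δu, so Δu = (g_Y* - g_Y)/β.
Δu = (2.81 + 4.68)/2.6 = 7.49/2.6 = 2.88 percentage points.
Year-end unemployment = 8.4 + 2.88 = 11.28%.

11.28%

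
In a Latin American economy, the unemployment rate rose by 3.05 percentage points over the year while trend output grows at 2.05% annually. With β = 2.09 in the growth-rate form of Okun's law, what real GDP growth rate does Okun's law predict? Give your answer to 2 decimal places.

-4.32%

Growth-rate Okun's law: g_Y = g_Y* - β × Δu.
g_Y = 2.05 - 2.09 × (3.05) = 2.05 - 6.3745 = -4.3245%, i.e. -4.32% to 2 d.p.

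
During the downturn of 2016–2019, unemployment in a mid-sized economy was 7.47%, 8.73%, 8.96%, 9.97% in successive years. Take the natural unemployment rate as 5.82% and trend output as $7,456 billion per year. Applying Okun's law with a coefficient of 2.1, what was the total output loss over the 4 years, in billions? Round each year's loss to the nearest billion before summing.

$1,856 billion

Year 2016: gap = -2.1 × (7.47 - 5.82) = -3.465%, loss ≈ 7456 × 3.465/100 ≈ 258.
Year 2017: gap = -2.1 × (8.73 - 5.82) = -6.111%, loss ≈ 7456 × 6.111/100 ≈ 456.
Year 2018: gap = -2.1 × (8.96 - 5.82) = -6.594%, loss ≈ 7456 × 6.594/100 ≈ 492.
Year 2019: gap = -2.1 × (9.97 - 5.82) = -8.715%, loss ≈ 7456 × 8.715/100 ≈ 650.
Total lost output = 258 + 456 + 492 + 650 = 1856 billion.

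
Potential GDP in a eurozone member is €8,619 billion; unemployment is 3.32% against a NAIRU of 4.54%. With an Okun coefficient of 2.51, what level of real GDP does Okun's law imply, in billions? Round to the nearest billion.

Unemployment gap = 3.32 - 4.54 = -1.22 points, so the output gap is -2.51 × (-1.22) = 3.0622%.
Actual GDP = 8619 × (1 + 3.0622/100) = 8619 × 1.030622 ≈ 8883 billion.

€8,883 billion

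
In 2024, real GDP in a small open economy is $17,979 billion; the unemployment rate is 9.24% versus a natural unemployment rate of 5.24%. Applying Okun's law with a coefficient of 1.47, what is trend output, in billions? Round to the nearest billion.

$19,102 billion

Unemployment gap = 9.24 - 5.24 = 4 points, so output gap = -1.47 × 4 = -5.88%.
Since Y = Y* × (1 + gap/100), Y* = 17979/0.9412 ≈ 19102 billion.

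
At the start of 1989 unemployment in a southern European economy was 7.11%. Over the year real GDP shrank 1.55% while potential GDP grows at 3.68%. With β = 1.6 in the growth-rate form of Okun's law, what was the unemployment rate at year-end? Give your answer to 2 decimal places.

10.38%

Growth-rate Okun's law: g_Y = g_Y* - β × Δu, so Δu = (g_Y* - g_Y)/β.
Δu = (3.68 + 1.55)/1.6 = 5.23/1.6 = 3.27 percentage points.
Year-end unemployment = 7.11 + 3.27 = 10.38%.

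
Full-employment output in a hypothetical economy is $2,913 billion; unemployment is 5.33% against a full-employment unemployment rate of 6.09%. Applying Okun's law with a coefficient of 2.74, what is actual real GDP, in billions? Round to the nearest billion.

$2,974 billion

Unemployment gap = 5.33 - 6.09 = -0.76 points, so the output gap is -2.74 × (-0.76) = 2.0824%.
Actual GDP = 2913 × (1 + 2.0824/100) = 2913 × 1.020824 ≈ 2974 billion.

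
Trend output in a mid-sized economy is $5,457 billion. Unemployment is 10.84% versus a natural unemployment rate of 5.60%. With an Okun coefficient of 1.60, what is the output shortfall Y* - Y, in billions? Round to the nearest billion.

$458 billion

Output gap = -1.60 × (10.84 - 5.6) = -1.6 × 5.24 = -8.384%.
Actual GDP ≈ 5457 × 0.91616 ≈ 4999 billion, so the shortfall is 5457 - 4999 = 458 billion.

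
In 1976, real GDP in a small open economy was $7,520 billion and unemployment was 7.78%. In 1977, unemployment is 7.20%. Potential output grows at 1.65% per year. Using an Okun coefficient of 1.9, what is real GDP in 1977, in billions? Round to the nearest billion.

Δu = 7.2 - 7.78 = -0.58 points.
Okun's law (growth form): g_Y = g_Y* - β × Δu = 1.65 - 1.9 × (-0.58) = 1.65 + 1.102 = 2.752%.
Real GDP in the next year = 7520 × (1 + 2.752/100) = 7520 × 1.02752 ≈ 7727 billion.

$7,727 billion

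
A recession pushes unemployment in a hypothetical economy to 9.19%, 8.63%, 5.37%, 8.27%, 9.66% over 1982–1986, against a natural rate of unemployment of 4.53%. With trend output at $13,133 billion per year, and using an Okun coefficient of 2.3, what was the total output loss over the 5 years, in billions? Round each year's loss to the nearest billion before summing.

$5,580 billion

Year 1982: gap = -2.3 × (9.19 - 4.53) = -10.718%, loss ≈ 13133 × 10.718/100 ≈ 1408.
Year 1983: gap = -2.3 × (8.63 - 4.53) = -9.43%, loss ≈ 13133 × 9.43/100 ≈ 1238.
Year 1984: gap = -2.3 × (5.37 - 4.53) = -1.932%, loss ≈ 13133 × 1.932/100 ≈ 254.
Year 1985: gap = -2.3 × (8.27 - 4.53) = -8.602%, loss ≈ 13133 × 8.602/100 ≈ 1130.
Year 1986: gap = -2.3 × (9.66 - 4.53) = -11.799%, loss ≈ 13133 × 11.799/100 ≈ 1550.
Total lost output = 1408 + 1238 + 254 + 1130 + 1550 = 5580 billion.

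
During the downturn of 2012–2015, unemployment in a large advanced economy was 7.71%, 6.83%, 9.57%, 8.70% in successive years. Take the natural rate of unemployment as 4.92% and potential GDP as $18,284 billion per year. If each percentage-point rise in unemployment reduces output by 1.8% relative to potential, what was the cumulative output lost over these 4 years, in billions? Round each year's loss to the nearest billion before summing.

$4,321 billion

Year 2012: gap = -1.8 × (7.71 - 4.92) = -5.022%, loss ≈ 18284 × 5.022/100 ≈ 918.
Year 2013: gap = -1.8 × (6.83 - 4.92) = -3.438%, loss ≈ 18284 × 3.438/100 ≈ 629.
Year 2014: gap = -1.8 × (9.57 - 4.92) = -8.37%, loss ≈ 18284 × 8.37/100 ≈ 1530.
Year 2015: gap = -1.8 × (8.7 - 4.92) = -6.804%, loss ≈ 18284 × 6.804/100 ≈ 1244.
Total lost output = 918 + 629 + 1530 + 1244 = 4321 billion.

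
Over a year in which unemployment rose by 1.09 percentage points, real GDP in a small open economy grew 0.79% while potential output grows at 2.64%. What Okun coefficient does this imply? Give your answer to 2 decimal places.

β ≈ 1.70

Growth form: g_Y = g_Y* - β × Δu, so β = (g_Y* - g_Y)/Δu.
β = (2.64 - 0.79)/1.09 = 1.85/1.09 = 1.70.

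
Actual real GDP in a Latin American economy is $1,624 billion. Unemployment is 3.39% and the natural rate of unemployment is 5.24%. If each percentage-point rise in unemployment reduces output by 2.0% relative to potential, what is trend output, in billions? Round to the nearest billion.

$1,566 billion

Unemployment gap = 3.39 - 5.24 = -1.85 points, so output gap = -2 × (-1.85) = 3.7%.
Since Y = Y* × (1 + gap/100), Y* = 1624/1.037 ≈ 1566 billion.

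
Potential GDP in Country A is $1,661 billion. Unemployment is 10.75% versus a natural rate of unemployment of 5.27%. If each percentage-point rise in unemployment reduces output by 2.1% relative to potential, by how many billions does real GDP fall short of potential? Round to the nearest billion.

Output gap = -2.1 × (10.75 - 5.27) = -2.1 × 5.48 = -11.508%.
Actual GDP ≈ 1661 × 0.88492 ≈ 1470 billion, so the shortfall is 1661 - 1470 = 191 billion.

$191 billion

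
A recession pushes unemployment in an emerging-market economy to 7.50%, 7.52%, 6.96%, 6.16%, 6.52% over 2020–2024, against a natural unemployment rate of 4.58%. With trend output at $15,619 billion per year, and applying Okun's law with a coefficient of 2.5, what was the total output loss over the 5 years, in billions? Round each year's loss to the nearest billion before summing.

Year 2020: gap = -2.5 × (7.5 - 4.58) = -7.3%, loss ≈ 15619 × 7.3/100 ≈ 1140.
Year 2021: gap = -2.5 × (7.52 - 4.58) = -7.35%, loss ≈ 15619 × 7.35/100 ≈ 1148.
Year 2022: gap = -2.5 × (6.96 - 4.58) = -5.95%, loss ≈ 15619 × 5.95/100 ≈ 929.
Year 2023: gap = -2.5 × (6.16 - 4.58) = -3.95%, loss ≈ 15619 × 3.95/100 ≈ 617.
Year 2024: gap = -2.5 × (6.52 - 4.58) = -4.85%, loss ≈ 15619 × 4.85/100 ≈ 758.
Total lost output = 1140 + 1148 + 929 + 617 + 758 = 4592 billion.

$4,592 billion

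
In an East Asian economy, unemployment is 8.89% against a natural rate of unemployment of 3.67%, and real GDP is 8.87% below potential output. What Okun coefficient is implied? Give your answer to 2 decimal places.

Okun's law: output gap = -β × (u - u*).
-8.87 = -β × (8.89 - 3.67) = -β × 5.22, so β = 8.87/5.22 = 1.70.

β ≈ 1.70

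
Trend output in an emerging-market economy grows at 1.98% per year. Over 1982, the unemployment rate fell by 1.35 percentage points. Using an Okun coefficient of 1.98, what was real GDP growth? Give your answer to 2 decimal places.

Growth-rate Okun's law: g_Y = g_Y* - β × Δu.
g_Y = 1.98 - 1.98 × (-1.35) = 1.98 + 2.673 = 4.653%, i.e. 4.65% to 2 d.p.

4.65%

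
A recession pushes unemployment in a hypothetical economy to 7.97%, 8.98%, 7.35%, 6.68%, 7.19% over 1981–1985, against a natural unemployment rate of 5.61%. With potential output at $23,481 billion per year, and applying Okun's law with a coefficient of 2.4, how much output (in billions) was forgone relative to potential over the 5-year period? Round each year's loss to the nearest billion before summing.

$5,703 billion

Year 1981: gap = -2.4 × (7.97 - 5.61) = -5.664%, loss ≈ 23481 × 5.664/100 ≈ 1330.
Year 1982: gap = -2.4 × (8.98 - 5.61) = -8.088%, loss ≈ 23481 × 8.088/100 ≈ 1899.
Year 1983: gap = -2.4 × (7.35 - 5.61) = -4.176%, loss ≈ 23481 × 4.176/100 ≈ 981.
Year 1984: gap = -2.4 × (6.68 - 5.61) = -2.568%, loss ≈ 23481 × 2.568/100 ≈ 603.
Year 1985: gap = -2.4 × (7.19 - 5.61) = -3.792%, loss ≈ 23481 × 3.792/100 ≈ 890.
Total lost output = 1330 + 1899 + 981 + 603 + 890 = 5703 billion.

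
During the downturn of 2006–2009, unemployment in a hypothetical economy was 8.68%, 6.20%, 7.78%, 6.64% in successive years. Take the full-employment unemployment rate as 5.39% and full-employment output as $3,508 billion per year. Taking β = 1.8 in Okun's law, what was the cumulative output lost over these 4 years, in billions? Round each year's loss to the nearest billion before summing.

Year 2006: gap = -1.8 × (8.68 - 5.39) = -5.922%, loss ≈ 3508 × 5.922/100 ≈ 208.
Year 2007: gap = -1.8 × (6.2 - 5.39) = -1.458%, loss ≈ 3508 × 1.458/100 ≈ 51.
Year 2008: gap = -1.8 × (7.78 - 5.39) = -4.302%, loss ≈ 3508 × 4.302/100 ≈ 151.
Year 2009: gap = -1.8 × (6.64 - 5.39) = -2.25%, loss ≈ 3508 × 2.25/100 ≈ 79.
Total lost output = 208 + 51 + 151 + 79 = 489 billion.

$489 billion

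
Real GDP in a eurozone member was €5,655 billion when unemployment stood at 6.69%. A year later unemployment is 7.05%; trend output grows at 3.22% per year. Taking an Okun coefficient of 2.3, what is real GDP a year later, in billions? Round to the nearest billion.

Δu = 7.05 - 6.69 = 0.36 points.
Okun's law (growth form): g_Y = g_Y* - β × Δu = 3.22 - 2.3 × (0.36) = 3.22 - 0.828 = 2.392%.
Real GDP in the next year = 5655 × (1 + 2.392/100) = 5655 × 1.02392 ≈ 5790 billion.

€5,790 billion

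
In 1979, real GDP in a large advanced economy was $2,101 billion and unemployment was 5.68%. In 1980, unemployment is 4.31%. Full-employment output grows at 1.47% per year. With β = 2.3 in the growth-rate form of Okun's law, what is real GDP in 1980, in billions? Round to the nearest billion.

Δu = 4.31 - 5.68 = -1.37 points.
Okun's law (growth form): g_Y = g_Y* - β × Δu = 1.47 - 2.3 × (-1.37) = 1.47 + 3.151 = 4.621%.
Real GDP in the next year = 2101 × (1 + 4.621/100) = 2101 × 1.04621 ≈ 2198 billion.

$2,198 billion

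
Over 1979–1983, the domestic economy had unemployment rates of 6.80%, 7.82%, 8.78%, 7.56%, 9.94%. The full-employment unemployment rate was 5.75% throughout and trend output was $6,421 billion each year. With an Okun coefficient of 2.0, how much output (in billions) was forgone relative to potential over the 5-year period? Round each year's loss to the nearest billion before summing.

Year 1979: gap = -2.0 × (6.8 - 5.75) = -2.1%, loss ≈ 6421 × 2.1/100 ≈ 135.
Year 1980: gap = -2.0 × (7.82 - 5.75) = -4.14%, loss ≈ 6421 × 4.14/100 ≈ 266.
Year 1981: gap = -2.0 × (8.78 - 5.75) = -6.06%, loss ≈ 6421 × 6.06/100 ≈ 389.
Year 1982: gap = -2.0 × (7.56 - 5.75) = -3.62%, loss ≈ 6421 × 3.62/100 ≈ 232.
Year 1983: gap = -2.0 × (9.94 - 5.75) = -8.38%, loss ≈ 6421 × 8.38/100 ≈ 538.
Total lost output = 135 + 266 + 389 + 232 + 538 = 1560 billion.

$1,560 billion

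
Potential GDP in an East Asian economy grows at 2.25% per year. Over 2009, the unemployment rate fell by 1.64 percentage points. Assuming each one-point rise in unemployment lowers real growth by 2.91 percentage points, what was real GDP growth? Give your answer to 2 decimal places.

Growth-rate Okun's law: g_Y = g_Y* - β × Δu.
g_Y = 2.25 - 2.91 × (-1.64) = 2.25 + 4.7724 = 7.0224%, i.e. 7.02% to 2 d.p.

7.02%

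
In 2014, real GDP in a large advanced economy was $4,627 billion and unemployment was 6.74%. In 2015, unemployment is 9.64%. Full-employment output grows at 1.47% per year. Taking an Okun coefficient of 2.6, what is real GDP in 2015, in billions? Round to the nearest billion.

Δu = 9.64 - 6.74 = 2.9 points.
Okun's law (growth form): g_Y = g_Y* - β × Δu = 1.47 - 2.6 × (2.90) = 1.47 - 7.54 = -6.07%.
Real GDP in the next year = 4627 × (1 - 6.07/100) = 4627 × 0.9393 ≈ 4346 billion.

$4,346 billion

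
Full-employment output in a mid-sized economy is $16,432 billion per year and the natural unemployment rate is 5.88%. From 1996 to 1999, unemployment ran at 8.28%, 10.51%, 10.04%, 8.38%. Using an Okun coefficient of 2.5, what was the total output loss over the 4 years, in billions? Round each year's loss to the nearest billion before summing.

$5,624 billion

Year 1996: gap = -2.5 × (8.28 - 5.88) = -6%, loss ≈ 16432 × 6/100 ≈ 986.
Year 1997: gap = -2.5 × (10.51 - 5.88) = -11.575%, loss ≈ 16432 × 11.575/100 ≈ 1902.
Year 1998: gap = -2.5 × (10.04 - 5.88) = -10.4%, loss ≈ 16432 × 10.4/100 ≈ 1709.
Year 1999: gap = -2.5 × (8.38 - 5.88) = -6.25%, loss ≈ 16432 × 6.25/100 ≈ 1027.
Total lost output = 986 + 1902 + 1709 + 1027 = 5624 billion.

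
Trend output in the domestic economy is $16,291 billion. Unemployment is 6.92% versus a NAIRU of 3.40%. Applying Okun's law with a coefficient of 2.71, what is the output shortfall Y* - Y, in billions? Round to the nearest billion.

Output gap = -2.71 × (6.92 - 3.4) = -2.71 × 3.52 = -9.5392%.
Actual GDP ≈ 16291 × 0.904608 ≈ 14737 billion, so the shortfall is 16291 - 14737 = 1554 billion.

$1,554 billion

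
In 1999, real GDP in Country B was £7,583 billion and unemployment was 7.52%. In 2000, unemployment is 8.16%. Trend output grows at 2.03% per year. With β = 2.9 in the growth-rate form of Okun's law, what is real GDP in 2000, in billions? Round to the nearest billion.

£7,596 billion

Δu = 8.16 - 7.52 = 0.64 points.
Okun's law (growth form): g_Y = g_Y* - β × Δu = 2.03 - 2.9 × (0.64) = 2.03 - 1.856 = 0.174%.
Real GDP in the next year = 7583 × (1 + 0.174/100) = 7583 × 1.00174 ≈ 7596 billion.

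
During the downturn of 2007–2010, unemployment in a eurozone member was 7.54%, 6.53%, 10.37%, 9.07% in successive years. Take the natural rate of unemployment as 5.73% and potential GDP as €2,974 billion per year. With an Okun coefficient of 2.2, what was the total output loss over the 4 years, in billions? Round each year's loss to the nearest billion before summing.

€693 billion

Year 2007: gap = -2.2 × (7.54 - 5.73) = -3.982%, loss ≈ 2974 × 3.982/100 ≈ 118.
Year 2008: gap = -2.2 × (6.53 - 5.73) = -1.76%, loss ≈ 2974 × 1.76/100 ≈ 52.
Year 2009: gap = -2.2 × (10.37 - 5.73) = -10.208%, loss ≈ 2974 × 10.208/100 ≈ 304.
Year 2010: gap = -2.2 × (9.07 - 5.73) = -7.348%, loss ≈ 2974 × 7.348/100 ≈ 219.
Total lost output = 118 + 52 + 304 + 219 = 693 billion.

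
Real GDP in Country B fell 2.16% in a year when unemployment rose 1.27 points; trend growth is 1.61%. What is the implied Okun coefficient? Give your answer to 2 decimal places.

Growth form: g_Y = g_Y* - β × Δu, so β = (g_Y* - g_Y)/Δu.
β = (1.61 + 2.16)/1.27 = 3.77/1.27 = 2.97.

β ≈ 2.97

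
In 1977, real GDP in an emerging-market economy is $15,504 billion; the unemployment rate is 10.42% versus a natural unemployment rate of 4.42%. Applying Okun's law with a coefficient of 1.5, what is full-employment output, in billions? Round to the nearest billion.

$17,037 billion

Unemployment gap = 10.42 - 4.42 = 6 points, so output gap = -1.5 × 6 = -9%.
Since Y = Y* × (1 + gap/100), Y* = 15504/0.91 ≈ 17037 billion.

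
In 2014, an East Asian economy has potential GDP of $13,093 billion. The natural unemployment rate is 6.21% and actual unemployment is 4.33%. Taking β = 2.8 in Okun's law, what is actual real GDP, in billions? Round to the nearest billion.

$13,782 billion

Unemployment gap = 4.33 - 6.21 = -1.88 points, so the output gap is -2.8 × (-1.88) = 5.264%.
Actual GDP = 13093 × (1 + 5.264/100) = 13093 × 1.05264 ≈ 13782 billion.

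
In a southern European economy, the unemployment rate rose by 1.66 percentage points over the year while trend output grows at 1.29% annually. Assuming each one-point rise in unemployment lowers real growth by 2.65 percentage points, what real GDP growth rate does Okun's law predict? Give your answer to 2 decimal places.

Growth-rate Okun's law: g_Y = g_Y* - β × Δu.
g_Y = 1.29 - 2.65 × (1.66) = 1.29 - 4.399 = -3.109%, i.e. -3.11% to 2 d.p.

-3.11%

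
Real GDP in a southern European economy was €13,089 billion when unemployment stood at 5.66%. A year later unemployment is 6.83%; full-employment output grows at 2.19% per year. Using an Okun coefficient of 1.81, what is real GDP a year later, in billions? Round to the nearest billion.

Δu = 6.83 - 5.66 = 1.17 points.
Okun's law (growth form): g_Y = g_Y* - β × Δu = 2.19 - 1.81 × (1.17) = 2.19 - 2.1177 = 0.0723%.
Real GDP in the next year = 13089 × (1 + 0.0723/100) = 13089 × 1.000723 ≈ 13098 billion.

€13,098 billion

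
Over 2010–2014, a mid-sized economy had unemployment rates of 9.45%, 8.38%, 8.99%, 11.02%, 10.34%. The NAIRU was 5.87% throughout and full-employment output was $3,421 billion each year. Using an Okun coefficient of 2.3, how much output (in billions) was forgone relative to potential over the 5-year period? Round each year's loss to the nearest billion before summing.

$1,481 billion

Year 2010: gap = -2.3 × (9.45 - 5.87) = -8.234%, loss ≈ 3421 × 8.234/100 ≈ 282.
Year 2011: gap = -2.3 × (8.38 - 5.87) = -5.773%, loss ≈ 3421 × 5.773/100 ≈ 197.
Year 2012: gap = -2.3 × (8.99 - 5.87) = -7.176%, loss ≈ 3421 × 7.176/100 ≈ 245.
Year 2013: gap = -2.3 × (11.02 - 5.87) = -11.845%, loss ≈ 3421 × 11.845/100 ≈ 405.
Year 2014: gap = -2.3 × (10.34 - 5.87) = -10.281%, loss ≈ 3421 × 10.281/100 ≈ 352.
Total lost output = 282 + 197 + 245 + 405 + 352 = 1481 billion.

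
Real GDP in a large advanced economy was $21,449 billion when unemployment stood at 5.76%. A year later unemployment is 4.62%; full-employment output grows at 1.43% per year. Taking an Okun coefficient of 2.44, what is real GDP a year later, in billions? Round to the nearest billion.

Δu = 4.62 - 5.76 = -1.14 points.
Okun's law (growth form): g_Y = g_Y* - β × Δu = 1.43 - 2.44 × (-1.14) = 1.43 + 2.7816 = 4.2116%.
Real GDP in the next year = 21449 × (1 + 4.2116/100) = 21449 × 1.042116 ≈ 22352 billion.

$22,352 billion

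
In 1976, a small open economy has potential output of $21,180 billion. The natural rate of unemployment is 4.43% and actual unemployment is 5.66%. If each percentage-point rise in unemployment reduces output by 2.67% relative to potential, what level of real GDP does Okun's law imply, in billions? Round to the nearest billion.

$20,484 billion

Unemployment gap = 5.66 - 4.43 = 1.23 points, so the output gap is -2.67 × 1.23 = -3.2841%.
Actual GDP = 21180 × (1 - 3.2841/100) = 21180 × 0.967159 ≈ 20484 billion.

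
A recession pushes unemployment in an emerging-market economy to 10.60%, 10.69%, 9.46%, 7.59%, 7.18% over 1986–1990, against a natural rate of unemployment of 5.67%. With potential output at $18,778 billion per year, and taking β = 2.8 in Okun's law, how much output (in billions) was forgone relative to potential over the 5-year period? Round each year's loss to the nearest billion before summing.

$9,028 billion

Year 1986: gap = -2.8 × (10.6 - 5.67) = -13.804%, loss ≈ 18778 × 13.804/100 ≈ 2592.
Year 1987: gap = -2.8 × (10.69 - 5.67) = -14.056%, loss ≈ 18778 × 14.056/100 ≈ 2639.
Year 1988: gap = -2.8 × (9.46 - 5.67) = -10.612%, loss ≈ 18778 × 10.612/100 ≈ 1993.
Year 1989: gap = -2.8 × (7.59 - 5.67) = -5.376%, loss ≈ 18778 × 5.376/100 ≈ 1010.
Year 1990: gap = -2.8 × (7.18 - 5.67) = -4.228%, loss ≈ 18778 × 4.228/100 ≈ 794.
Total lost output = 2592 + 2639 + 1993 + 1010 + 794 = 9028 billion.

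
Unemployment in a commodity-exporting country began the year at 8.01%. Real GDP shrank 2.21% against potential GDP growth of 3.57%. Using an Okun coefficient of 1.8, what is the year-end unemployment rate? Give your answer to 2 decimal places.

Growth-rate Okun's law: g_Y = g_Y* - β × Δu, so Δu = (g_Y* - g_Y)/β.
Δu = (3.57 + 2.21)/1.8 = 5.78/1.8 = 3.21 percentage points.
Year-end unemployment = 8.01 + 3.21 = 11.22%.

11.22%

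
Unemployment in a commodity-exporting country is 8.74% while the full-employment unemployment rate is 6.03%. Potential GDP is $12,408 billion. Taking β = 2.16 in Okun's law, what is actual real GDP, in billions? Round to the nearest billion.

$11,682 billion

Unemployment gap = 8.74 - 6.03 = 2.71 points, so the output gap is -2.16 × 2.71 = -5.8536%.
Actual GDP = 12408 × (1 - 5.8536/100) = 12408 × 0.941464 ≈ 11682 billion.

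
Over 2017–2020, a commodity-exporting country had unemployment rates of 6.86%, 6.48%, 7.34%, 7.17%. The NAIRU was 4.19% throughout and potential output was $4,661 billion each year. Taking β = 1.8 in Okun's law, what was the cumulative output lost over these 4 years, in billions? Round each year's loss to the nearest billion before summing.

$930 billion

Year 2017: gap = -1.8 × (6.86 - 4.19) = -4.806%, loss ≈ 4661 × 4.806/100 ≈ 224.
Year 2018: gap = -1.8 × (6.48 - 4.19) = -4.122%, loss ≈ 4661 × 4.122/100 ≈ 192.
Year 2019: gap = -1.8 × (7.34 - 4.19) = -5.67%, loss ≈ 4661 × 5.67/100 ≈ 264.
Year 2020: gap = -1.8 × (7.17 - 4.19) = -5.364%, loss ≈ 4661 × 5.364/100 ≈ 250.
Total lost output = 224 + 192 + 264 + 250 = 930 billion.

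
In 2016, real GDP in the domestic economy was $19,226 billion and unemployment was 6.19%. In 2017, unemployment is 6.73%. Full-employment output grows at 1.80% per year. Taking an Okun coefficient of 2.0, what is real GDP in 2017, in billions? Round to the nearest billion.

$19,364 billion

Δu = 6.73 - 6.19 = 0.54 points.
Okun's law (growth form): g_Y = g_Y* - β × Δu = 1.80 - 2.0 × (0.54) = 1.8 - 1.08 = 0.72%.
Real GDP in the next year = 19226 × (1 + 0.72/100) = 19226 × 1.0072 ≈ 19364 billion.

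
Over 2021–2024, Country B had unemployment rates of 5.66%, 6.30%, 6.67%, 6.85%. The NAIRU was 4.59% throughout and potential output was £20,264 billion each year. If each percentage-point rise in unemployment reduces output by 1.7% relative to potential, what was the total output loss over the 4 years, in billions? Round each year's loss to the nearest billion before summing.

£2,454 billion

Year 2021: gap = -1.7 × (5.66 - 4.59) = -1.819%, loss ≈ 20264 × 1.819/100 ≈ 369.
Year 2022: gap = -1.7 × (6.3 - 4.59) = -2.907%, loss ≈ 20264 × 2.907/100 ≈ 589.
Year 2023: gap = -1.7 × (6.67 - 4.59) = -3.536%, loss ≈ 20264 × 3.536/100 ≈ 717.
Year 2024: gap = -1.7 × (6.85 - 4.59) = -3.842%, loss ≈ 20264 × 3.842/100 ≈ 779.
Total lost output = 369 + 589 + 717 + 779 = 2454 billion.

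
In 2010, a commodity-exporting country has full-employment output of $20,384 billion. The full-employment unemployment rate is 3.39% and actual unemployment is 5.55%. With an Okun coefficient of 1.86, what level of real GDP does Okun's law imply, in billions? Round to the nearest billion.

Unemployment gap = 5.55 - 3.39 = 2.16 points, so the output gap is -1.86 × 2.16 = -4.0176%.
Actual GDP = 20384 × (1 - 4.0176/100) = 20384 × 0.959824 ≈ 19565 billion.

$19,565 billion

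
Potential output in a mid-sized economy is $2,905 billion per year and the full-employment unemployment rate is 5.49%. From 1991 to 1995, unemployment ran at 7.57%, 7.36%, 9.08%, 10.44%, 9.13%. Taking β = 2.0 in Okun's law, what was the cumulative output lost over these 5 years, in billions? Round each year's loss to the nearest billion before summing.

Year 1991: gap = -2.0 × (7.57 - 5.49) = -4.16%, loss ≈ 2905 × 4.16/100 ≈ 121.
Year 1992: gap = -2.0 × (7.36 - 5.49) = -3.74%, loss ≈ 2905 × 3.74/100 ≈ 109.
Year 1993: gap = -2.0 × (9.08 - 5.49) = -7.18%, loss ≈ 2905 × 7.18/100 ≈ 209.
Year 1994: gap = -2.0 × (10.44 - 5.49) = -9.9%, loss ≈ 2905 × 9.9/100 ≈ 288.
Year 1995: gap = -2.0 × (9.13 - 5.49) = -7.28%, loss ≈ 2905 × 7.28/100 ≈ 211.
Total lost output = 121 + 109 + 209 + 288 + 211 = 938 billion.

$938 billion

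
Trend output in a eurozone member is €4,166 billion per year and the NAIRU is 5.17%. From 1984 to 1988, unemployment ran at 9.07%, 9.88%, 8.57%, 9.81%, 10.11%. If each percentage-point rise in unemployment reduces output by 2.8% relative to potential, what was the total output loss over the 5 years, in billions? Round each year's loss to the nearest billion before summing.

Year 1984: gap = -2.8 × (9.07 - 5.17) = -10.92%, loss ≈ 4166 × 10.92/100 ≈ 455.
Year 1985: gap = -2.8 × (9.88 - 5.17) = -13.188%, loss ≈ 4166 × 13.188/100 ≈ 549.
Year 1986: gap = -2.8 × (8.57 - 5.17) = -9.52%, loss ≈ 4166 × 9.52/100 ≈ 397.
Year 1987: gap = -2.8 × (9.81 - 5.17) = -12.992%, loss ≈ 4166 × 12.992/100 ≈ 541.
Year 1988: gap = -2.8 × (10.11 - 5.17) = -13.832%, loss ≈ 4166 × 13.832/100 ≈ 576.
Total lost output = 455 + 549 + 397 + 541 + 576 = 2518 billion.

€2,518 billion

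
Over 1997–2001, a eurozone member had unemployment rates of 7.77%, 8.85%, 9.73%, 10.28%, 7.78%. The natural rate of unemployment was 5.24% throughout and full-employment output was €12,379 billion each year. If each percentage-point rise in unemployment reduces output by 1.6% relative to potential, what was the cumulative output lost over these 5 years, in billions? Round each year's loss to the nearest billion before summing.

Year 1997: gap = -1.6 × (7.77 - 5.24) = -4.048%, loss ≈ 12379 × 4.048/100 ≈ 501.
Year 1998: gap = -1.6 × (8.85 - 5.24) = -5.776%, loss ≈ 12379 × 5.776/100 ≈ 715.
Year 1999: gap = -1.6 × (9.73 - 5.24) = -7.184%, loss ≈ 12379 × 7.184/100 ≈ 889.
Year 2000: gap = -1.6 × (10.28 - 5.24) = -8.064%, loss ≈ 12379 × 8.064/100 ≈ 998.
Year 2001: gap = -1.6 × (7.78 - 5.24) = -4.064%, loss ≈ 12379 × 4.064/100 ≈ 503.
Total lost output = 501 + 715 + 889 + 998 + 503 = 3606 billion.

€3,606 billion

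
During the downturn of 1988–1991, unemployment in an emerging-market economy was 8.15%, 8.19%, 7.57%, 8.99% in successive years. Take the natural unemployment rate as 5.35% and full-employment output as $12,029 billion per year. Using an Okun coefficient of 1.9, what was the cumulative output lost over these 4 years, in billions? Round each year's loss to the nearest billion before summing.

$2,628 billion

Year 1988: gap = -1.9 × (8.15 - 5.35) = -5.32%, loss ≈ 12029 × 5.32/100 ≈ 640.
Year 1989: gap = -1.9 × (8.19 - 5.35) = -5.396%, loss ≈ 12029 × 5.396/100 ≈ 649.
Year 1990: gap = -1.9 × (7.57 - 5.35) = -4.218%, loss ≈ 12029 × 4.218/100 ≈ 507.
Year 1991: gap = -1.9 × (8.99 - 5.35) = -6.916%, loss ≈ 12029 × 6.916/100 ≈ 832.
Total lost output = 640 + 649 + 507 + 832 = 2628 billion.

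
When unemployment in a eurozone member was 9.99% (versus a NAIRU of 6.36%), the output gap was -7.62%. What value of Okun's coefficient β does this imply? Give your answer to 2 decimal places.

Okun's law: output gap = -β × (u - u*).
-7.62 = -β × (9.99 - 6.36) = -β × 3.63, so β = 7.62/3.63 = 2.10.

β ≈ 2.10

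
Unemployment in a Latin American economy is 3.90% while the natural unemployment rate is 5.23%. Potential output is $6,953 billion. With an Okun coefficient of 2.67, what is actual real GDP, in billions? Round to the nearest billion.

Unemployment gap = 3.9 - 5.23 = -1.33 points, so the output gap is -2.67 × (-1.33) = 3.5511%.
Actual GDP = 6953 × (1 + 3.5511/100) = 6953 × 1.035511 ≈ 7200 billion.

$7,200 billion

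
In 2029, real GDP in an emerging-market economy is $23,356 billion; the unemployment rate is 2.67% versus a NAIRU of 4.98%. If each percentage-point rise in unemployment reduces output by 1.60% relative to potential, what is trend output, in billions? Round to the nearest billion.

$22,524 billion

Unemployment gap = 2.67 - 4.98 = -2.31 points, so output gap = -1.6 × (-2.31) = 3.696%.
Since Y = Y* × (1 + gap/100), Y* = 23356/1.03696 ≈ 22524 billion.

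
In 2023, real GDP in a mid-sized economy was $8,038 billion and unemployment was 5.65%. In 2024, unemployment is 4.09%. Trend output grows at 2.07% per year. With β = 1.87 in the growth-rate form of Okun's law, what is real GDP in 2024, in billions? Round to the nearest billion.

$8,439 billion

Δu = 4.09 - 5.65 = -1.56 points.
Okun's law (growth form): g_Y = g_Y* - β × Δu = 2.07 - 1.87 × (-1.56) = 2.07 + 2.9172 = 4.9872%.
Real GDP in the next year = 8038 × (1 + 4.9872/100) = 8038 × 1.049872 ≈ 8439 billion.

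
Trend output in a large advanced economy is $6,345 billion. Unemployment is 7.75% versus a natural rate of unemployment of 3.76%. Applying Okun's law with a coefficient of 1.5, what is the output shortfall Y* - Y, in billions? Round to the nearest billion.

Output gap = -1.5 × (7.75 - 3.76) = -1.5 × 3.99 = -5.985%.
Actual GDP ≈ 6345 × 0.94015 ≈ 5965 billion, so the shortfall is 6345 - 5965 = 380 billion.

$380 billion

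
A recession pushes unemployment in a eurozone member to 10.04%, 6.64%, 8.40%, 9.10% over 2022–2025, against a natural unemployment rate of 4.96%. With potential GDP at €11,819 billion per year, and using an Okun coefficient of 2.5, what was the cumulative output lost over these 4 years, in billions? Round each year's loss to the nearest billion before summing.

Year 2022: gap = -2.5 × (10.04 - 4.96) = -12.7%, loss ≈ 11819 × 12.7/100 ≈ 1501.
Year 2023: gap = -2.5 × (6.64 - 4.96) = -4.2%, loss ≈ 11819 × 4.2/100 ≈ 496.
Year 2024: gap = -2.5 × (8.4 - 4.96) = -8.6%, loss ≈ 11819 × 8.6/100 ≈ 1016.
Year 2025: gap = -2.5 × (9.1 - 4.96) = -10.35%, loss ≈ 11819 × 10.35/100 ≈ 1223.
Total lost output = 1501 + 496 + 1016 + 1223 = 4236 billion.

€4,236 billion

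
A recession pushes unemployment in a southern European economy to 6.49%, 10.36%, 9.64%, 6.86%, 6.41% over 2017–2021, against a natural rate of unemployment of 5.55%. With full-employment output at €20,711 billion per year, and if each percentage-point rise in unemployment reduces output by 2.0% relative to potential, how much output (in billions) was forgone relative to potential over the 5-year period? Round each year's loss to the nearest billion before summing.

€4,974 billion

Year 2017: gap = -2.0 × (6.49 - 5.55) = -1.88%, loss ≈ 20711 × 1.88/100 ≈ 389.
Year 2018: gap = -2.0 × (10.36 - 5.55) = -9.62%, loss ≈ 20711 × 9.62/100 ≈ 1992.
Year 2019: gap = -2.0 × (9.64 - 5.55) = -8.18%, loss ≈ 20711 × 8.18/100 ≈ 1694.
Year 2020: gap = -2.0 × (6.86 - 5.55) = -2.62%, loss ≈ 20711 × 2.62/100 ≈ 543.
Year 2021: gap = -2.0 × (6.41 - 5.55) = -1.72%, loss ≈ 20711 × 1.72/100 ≈ 356.
Total lost output = 389 + 1992 + 1694 + 543 + 356 = 4974 billion.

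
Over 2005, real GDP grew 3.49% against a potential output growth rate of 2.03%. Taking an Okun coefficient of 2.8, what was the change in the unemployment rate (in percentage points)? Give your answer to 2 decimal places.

Growth-rate Okun's law: g_Y = g_Y* - β × Δu, so Δu = (g_Y* - g_Y)/β.
Δu = (2.03 - 3.49)/2.8 = -1.46/2.8 = -0.52 percentage points.

-0.52 percentage points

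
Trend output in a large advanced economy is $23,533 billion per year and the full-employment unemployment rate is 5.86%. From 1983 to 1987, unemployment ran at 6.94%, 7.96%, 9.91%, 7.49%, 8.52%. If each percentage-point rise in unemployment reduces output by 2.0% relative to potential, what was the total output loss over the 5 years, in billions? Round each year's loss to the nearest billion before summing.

$5,421 billion

Year 1983: gap = -2.0 × (6.94 - 5.86) = -2.16%, loss ≈ 23533 × 2.16/100 ≈ 508.
Year 1984: gap = -2.0 × (7.96 - 5.86) = -4.2%, loss ≈ 23533 × 4.2/100 ≈ 988.
Year 1985: gap = -2.0 × (9.91 - 5.86) = -8.1%, loss ≈ 23533 × 8.1/100 ≈ 1906.
Year 1986: gap = -2.0 × (7.49 - 5.86) = -3.26%, loss ≈ 23533 × 3.26/100 ≈ 767.
Year 1987: gap = -2.0 × (8.52 - 5.86) = -5.32%, loss ≈ 23533 × 5.32/100 ≈ 1252.
Total lost output = 508 + 988 + 1906 + 767 + 1252 = 5421 billion.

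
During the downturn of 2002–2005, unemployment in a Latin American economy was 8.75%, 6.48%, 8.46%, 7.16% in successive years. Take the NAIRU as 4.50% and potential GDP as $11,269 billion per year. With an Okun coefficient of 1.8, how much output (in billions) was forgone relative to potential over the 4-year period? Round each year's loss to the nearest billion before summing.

Year 2002: gap = -1.8 × (8.75 - 4.5) = -7.65%, loss ≈ 11269 × 7.65/100 ≈ 862.
Year 2003: gap = -1.8 × (6.48 - 4.5) = -3.564%, loss ≈ 11269 × 3.564/100 ≈ 402.
Year 2004: gap = -1.8 × (8.46 - 4.5) = -7.128%, loss ≈ 11269 × 7.128/100 ≈ 803.
Year 2005: gap = -1.8 × (7.16 - 4.5) = -4.788%, loss ≈ 11269 × 4.788/100 ≈ 540.
Total lost output = 862 + 402 + 803 + 540 = 2607 billion.

$2,607 billion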